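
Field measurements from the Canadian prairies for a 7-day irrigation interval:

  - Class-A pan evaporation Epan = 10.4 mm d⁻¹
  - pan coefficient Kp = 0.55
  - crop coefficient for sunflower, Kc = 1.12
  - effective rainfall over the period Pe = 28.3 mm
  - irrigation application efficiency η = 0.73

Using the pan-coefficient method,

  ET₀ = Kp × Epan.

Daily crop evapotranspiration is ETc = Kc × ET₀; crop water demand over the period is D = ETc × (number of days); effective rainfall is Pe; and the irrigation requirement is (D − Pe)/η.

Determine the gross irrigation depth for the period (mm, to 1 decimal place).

ET₀ = 0.55 × 10.4 = 5.7200 mm/d
ETc = Kc × ET₀ = 1.12 × 5.7200 = 6.4064 mm/d
Crop demand D = ETc × 7 d = 6.4064 × 7 = 44.845 mm
D − Pe = 44.845 − 28.3 = 16.545 mm
Gross irrigation = 16.545 / 0.73 = 22.664 mm

22.7 mm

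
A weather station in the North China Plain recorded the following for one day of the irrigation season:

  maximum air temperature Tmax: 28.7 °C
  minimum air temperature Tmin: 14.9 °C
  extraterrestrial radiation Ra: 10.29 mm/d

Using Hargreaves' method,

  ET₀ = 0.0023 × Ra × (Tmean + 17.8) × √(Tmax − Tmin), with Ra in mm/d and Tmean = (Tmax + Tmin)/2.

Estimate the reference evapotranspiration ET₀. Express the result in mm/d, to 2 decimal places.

Tmean = (28.7 + 14.9)/2 = 21.80 °C
ET₀ = 0.0023 × 10.29 × (21.80 + 17.8) × √13.8 = 0.0023 × 10.29 × 39.60 × 3.7148 = 3.4816 mm/d

3.48 mm/d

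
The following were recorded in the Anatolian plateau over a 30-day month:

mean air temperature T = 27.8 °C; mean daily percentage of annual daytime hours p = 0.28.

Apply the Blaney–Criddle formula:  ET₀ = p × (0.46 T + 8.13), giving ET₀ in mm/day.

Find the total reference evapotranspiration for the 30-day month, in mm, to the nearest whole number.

176 mm

ET₀ = 0.28 × (0.46 × 27.8 + 8.13) = 0.28 × 20.918 = 5.8570 mm/d
Monthly total = 5.8570 × 30 = 175.710 mm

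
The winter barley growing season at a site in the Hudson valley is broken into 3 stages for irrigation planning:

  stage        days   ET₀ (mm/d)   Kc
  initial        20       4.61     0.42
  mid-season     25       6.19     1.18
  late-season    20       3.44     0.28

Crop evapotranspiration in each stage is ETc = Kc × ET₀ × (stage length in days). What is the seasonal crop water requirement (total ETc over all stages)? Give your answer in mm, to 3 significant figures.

241 mm

initial: 0.42 × 4.61 × 20 = 38.72 mm
mid-season: 1.18 × 6.19 × 25 = 182.61 mm
late-season: 0.28 × 3.44 × 20 = 19.26 mm
Seasonal total = 240.59 mm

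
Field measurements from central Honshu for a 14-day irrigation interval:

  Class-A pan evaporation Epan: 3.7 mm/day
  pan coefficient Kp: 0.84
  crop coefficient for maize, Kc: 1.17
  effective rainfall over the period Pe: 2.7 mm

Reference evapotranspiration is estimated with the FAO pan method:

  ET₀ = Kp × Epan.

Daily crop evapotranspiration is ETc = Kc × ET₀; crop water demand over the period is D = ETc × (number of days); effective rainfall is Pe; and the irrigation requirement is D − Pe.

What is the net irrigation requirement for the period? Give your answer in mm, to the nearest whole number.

48 mm

ET₀ = 0.84 × 3.7 = 3.1080 mm/d
ETc = Kc × ET₀ = 1.17 × 3.1080 = 3.6364 mm/d
Crop demand D = ETc × 14 d = 3.6364 × 14 = 50.910 mm
D − Pe = 50.910 − 2.7 = 48.210 mm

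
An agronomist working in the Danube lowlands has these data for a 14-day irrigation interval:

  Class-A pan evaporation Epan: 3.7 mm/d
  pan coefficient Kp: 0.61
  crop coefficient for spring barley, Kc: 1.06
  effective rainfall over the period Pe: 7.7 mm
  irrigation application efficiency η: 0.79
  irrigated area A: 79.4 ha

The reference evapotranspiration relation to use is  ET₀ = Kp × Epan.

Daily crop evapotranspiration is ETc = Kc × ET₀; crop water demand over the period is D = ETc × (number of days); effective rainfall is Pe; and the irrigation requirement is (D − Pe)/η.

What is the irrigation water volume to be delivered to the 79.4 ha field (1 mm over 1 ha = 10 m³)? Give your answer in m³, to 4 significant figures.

25920 m³

ET₀ = 0.61 × 3.7 = 2.2570 mm/d
ETc = Kc × ET₀ = 1.06 × 2.2570 = 2.3924 mm/d
Crop demand D = ETc × 14 d = 2.3924 × 14 = 33.494 mm
D − Pe = 33.494 − 7.7 = 25.794 mm
Gross irrigation = 25.794 / 0.79 = 32.651 mm
Volume = 32.651 mm × 79.4 ha × 10 = 25924.9 m³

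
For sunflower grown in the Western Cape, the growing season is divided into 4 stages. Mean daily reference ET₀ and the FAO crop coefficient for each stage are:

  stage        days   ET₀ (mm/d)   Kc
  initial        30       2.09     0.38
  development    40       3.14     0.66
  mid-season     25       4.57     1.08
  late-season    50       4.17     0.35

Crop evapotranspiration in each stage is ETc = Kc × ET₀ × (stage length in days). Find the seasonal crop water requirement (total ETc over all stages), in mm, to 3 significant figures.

303 mm

initial: 0.38 × 2.09 × 30 = 23.83 mm
development: 0.66 × 3.14 × 40 = 82.90 mm
mid-season: 1.08 × 4.57 × 25 = 123.39 mm
late-season: 0.35 × 4.17 × 50 = 72.98 mm
Seasonal total = 303.10 mm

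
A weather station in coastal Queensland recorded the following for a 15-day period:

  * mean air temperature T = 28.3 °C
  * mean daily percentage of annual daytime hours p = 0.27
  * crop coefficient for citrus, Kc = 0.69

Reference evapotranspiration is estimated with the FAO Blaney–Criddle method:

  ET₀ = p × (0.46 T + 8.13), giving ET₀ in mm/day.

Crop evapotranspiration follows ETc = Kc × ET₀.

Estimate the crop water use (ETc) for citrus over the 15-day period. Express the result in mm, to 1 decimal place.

ET₀ = 0.27 × (0.46 × 28.3 + 8.13) = 0.27 × 21.148 = 5.7100 mm/d
ETc = Kc × ET₀ = 0.69 × 5.7100 = 3.9399 mm/d
Over 15 days: 3.9399 × 15 = 59.099 mm

59.1 mm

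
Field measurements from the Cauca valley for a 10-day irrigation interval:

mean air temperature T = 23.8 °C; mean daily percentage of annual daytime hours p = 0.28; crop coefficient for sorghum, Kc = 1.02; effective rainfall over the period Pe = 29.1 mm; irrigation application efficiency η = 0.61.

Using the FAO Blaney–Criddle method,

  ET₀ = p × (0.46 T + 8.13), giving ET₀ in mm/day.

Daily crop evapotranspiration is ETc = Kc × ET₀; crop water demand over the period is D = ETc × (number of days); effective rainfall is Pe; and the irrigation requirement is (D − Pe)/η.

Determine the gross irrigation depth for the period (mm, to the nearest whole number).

ET₀ = 0.28 × (0.46 × 23.8 + 8.13) = 0.28 × 19.078 = 5.3418 mm/d
ETc = Kc × ET₀ = 1.02 × 5.3418 = 5.4486 mm/d
Crop demand D = ETc × 10 d = 5.4486 × 10 = 54.486 mm
D − Pe = 54.486 − 29.1 = 25.386 mm
Gross irrigation = 25.386 / 0.61 = 41.616 mm

42 mm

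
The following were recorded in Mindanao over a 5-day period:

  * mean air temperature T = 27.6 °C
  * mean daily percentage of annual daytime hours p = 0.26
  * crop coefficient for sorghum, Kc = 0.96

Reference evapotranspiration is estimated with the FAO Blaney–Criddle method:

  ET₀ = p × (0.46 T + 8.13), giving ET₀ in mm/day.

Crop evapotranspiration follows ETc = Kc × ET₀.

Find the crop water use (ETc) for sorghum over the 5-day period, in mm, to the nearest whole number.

26 mm

ET₀ = 0.26 × (0.46 × 27.6 + 8.13) = 0.26 × 20.826 = 5.4148 mm/d
ETc = Kc × ET₀ = 0.96 × 5.4148 = 5.1982 mm/d
Over 5 days: 5.1982 × 5 = 25.991 mm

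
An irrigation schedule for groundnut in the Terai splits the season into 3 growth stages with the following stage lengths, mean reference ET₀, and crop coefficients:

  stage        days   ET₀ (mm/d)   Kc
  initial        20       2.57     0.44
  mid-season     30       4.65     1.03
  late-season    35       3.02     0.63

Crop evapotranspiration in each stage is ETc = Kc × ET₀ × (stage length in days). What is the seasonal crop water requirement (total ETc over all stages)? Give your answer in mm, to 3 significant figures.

233 mm

initial: 0.44 × 2.57 × 20 = 22.62 mm
mid-season: 1.03 × 4.65 × 30 = 143.69 mm
late-season: 0.63 × 3.02 × 35 = 66.59 mm
Seasonal total = 232.90 mm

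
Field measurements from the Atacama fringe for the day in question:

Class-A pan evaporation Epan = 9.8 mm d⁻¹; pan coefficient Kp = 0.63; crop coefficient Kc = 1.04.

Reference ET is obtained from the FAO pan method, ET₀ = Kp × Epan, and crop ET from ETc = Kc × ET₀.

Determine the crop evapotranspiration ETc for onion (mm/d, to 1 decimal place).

ET₀ = 0.63 × 9.8 = 6.1740 mm/d
ETc = Kc × ET₀ = 1.04 × 6.1740 = 6.4210 mm/d

6.4 mm/d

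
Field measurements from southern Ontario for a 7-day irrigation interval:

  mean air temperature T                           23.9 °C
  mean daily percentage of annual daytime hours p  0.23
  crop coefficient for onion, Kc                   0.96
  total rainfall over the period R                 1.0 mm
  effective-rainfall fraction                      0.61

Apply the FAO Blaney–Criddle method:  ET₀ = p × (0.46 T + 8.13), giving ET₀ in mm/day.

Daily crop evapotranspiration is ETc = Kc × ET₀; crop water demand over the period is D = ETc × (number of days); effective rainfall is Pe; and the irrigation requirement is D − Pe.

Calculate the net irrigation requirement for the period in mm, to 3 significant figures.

28.9 mm

ET₀ = 0.23 × (0.46 × 23.9 + 8.13) = 0.23 × 19.124 = 4.3985 mm/d
ETc = Kc × ET₀ = 0.96 × 4.3985 = 4.2226 mm/d
Crop demand D = ETc × 7 d = 4.2226 × 7 = 29.558 mm
Pe = 0.61 × 1.0 = 0.610 mm
D − Pe = 29.558 − 0.610 = 28.948 mm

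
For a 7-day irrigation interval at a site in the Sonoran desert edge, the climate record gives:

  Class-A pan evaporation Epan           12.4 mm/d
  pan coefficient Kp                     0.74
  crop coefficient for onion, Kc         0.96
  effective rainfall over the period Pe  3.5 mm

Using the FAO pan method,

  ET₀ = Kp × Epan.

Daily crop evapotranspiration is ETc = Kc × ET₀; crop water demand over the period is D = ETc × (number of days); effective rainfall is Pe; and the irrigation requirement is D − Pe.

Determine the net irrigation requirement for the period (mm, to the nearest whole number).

ET₀ = 0.74 × 12.4 = 9.1760 mm/d
ETc = Kc × ET₀ = 0.96 × 9.1760 = 8.8090 mm/d
Crop demand D = ETc × 7 d = 8.8090 × 7 = 61.663 mm
D − Pe = 61.663 − 3.5 = 58.163 mm

58 mm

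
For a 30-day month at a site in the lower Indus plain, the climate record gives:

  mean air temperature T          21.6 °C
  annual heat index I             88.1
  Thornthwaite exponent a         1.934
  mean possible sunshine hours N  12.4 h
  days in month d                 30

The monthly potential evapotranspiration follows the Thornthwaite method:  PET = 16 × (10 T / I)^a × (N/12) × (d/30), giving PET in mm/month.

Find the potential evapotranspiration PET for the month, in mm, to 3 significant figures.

93.7 mm

10T/I = 10 × 21.6 / 88.1 = 2.4518
(10T/I)^a = 2.4518^1.934 = 5.6658
Uncorrected PET = 16 × 5.6658 = 90.653 mm
Correction = (N/12)(d/30) = (12.4/12)(30/30) = 1.0333
PET = 90.653 × 1.0333 = 93.672 mm/month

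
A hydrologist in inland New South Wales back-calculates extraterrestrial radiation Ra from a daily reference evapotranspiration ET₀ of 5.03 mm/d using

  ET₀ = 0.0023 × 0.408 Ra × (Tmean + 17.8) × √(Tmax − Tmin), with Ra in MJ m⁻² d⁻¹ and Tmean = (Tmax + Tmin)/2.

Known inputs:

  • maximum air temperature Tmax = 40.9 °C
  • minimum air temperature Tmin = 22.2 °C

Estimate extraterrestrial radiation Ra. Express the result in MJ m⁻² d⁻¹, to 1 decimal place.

25.1 MJ m⁻² d⁻¹

Tmean = (40.9+22.2)/2 = 31.55 °C; ΔT = 18.7
Ra = ET₀ / [0.0023 × 0.408 × (Tmean+17.8) × √ΔT]
   = 5.03 / (0.0023 × 0.408 × 49.35 × 4.3243) = 25.118 MJ m⁻² d⁻¹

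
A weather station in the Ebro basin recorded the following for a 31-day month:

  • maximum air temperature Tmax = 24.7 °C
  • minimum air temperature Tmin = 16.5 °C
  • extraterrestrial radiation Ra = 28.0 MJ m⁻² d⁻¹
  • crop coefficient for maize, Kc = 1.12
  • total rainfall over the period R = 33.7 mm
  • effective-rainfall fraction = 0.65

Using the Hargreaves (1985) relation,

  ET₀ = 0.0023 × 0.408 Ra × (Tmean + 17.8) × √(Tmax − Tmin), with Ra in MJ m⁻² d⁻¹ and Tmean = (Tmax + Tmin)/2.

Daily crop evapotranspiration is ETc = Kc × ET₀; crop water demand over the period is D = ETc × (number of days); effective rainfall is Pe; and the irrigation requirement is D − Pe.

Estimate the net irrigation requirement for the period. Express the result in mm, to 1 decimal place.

Tmean = (24.7 + 16.5)/2 = 20.60 °C
0.408 Ra = 0.408 × 28.0 = 11.4240 mm/d equivalent
ET₀ = 0.0023 × 11.4240 × (20.60 + 17.8) × √8.2 = 0.0023 × 11.4240 × 38.40 × 2.8636 = 2.8893 mm/d
ETc = Kc × ET₀ = 1.12 × 2.8893 = 3.2360 mm/d
Crop demand D = ETc × 31 d = 3.2360 × 31 = 100.316 mm
Pe = 0.65 × 33.7 = 21.905 mm
D − Pe = 100.316 − 21.905 = 78.411 mm

78.4 mm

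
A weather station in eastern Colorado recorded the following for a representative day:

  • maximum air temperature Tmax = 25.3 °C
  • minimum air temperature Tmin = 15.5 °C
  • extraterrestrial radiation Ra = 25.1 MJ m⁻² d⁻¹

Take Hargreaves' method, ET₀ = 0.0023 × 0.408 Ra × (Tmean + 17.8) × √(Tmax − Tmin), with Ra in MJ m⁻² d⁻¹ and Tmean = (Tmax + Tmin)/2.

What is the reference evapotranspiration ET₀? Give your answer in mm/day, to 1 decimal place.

Tmean = (25.3 + 15.5)/2 = 20.40 °C
0.408 Ra = 0.408 × 25.1 = 10.2408 mm/d equivalent
ET₀ = 0.0023 × 10.2408 × (20.40 + 17.8) × √9.8 = 0.0023 × 10.2408 × 38.20 × 3.1305 = 2.8167 mm/d

2.8 mm/day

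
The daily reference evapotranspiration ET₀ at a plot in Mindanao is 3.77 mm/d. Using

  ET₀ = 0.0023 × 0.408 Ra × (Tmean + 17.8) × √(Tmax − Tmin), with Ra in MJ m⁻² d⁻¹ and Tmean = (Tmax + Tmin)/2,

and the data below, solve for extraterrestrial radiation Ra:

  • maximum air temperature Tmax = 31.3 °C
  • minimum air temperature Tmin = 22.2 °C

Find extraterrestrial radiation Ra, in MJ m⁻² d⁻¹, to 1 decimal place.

29.9 MJ m⁻² d⁻¹

Tmean = (31.3+22.2)/2 = 26.75 °C; ΔT = 9.1
Ra = ET₀ / [0.0023 × 0.408 × (Tmean+17.8) × √ΔT]
   = 3.77 / (0.0023 × 0.408 × 44.55 × 3.0166) = 29.894 MJ m⁻² d⁻¹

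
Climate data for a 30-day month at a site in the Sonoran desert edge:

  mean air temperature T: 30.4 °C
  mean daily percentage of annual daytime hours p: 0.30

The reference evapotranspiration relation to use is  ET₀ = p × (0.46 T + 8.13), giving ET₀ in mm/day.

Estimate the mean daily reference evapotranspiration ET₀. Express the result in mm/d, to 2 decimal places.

6.63 mm/d

ET₀ = 0.30 × (0.46 × 30.4 + 8.13) = 0.30 × 22.114 = 6.6342 mm/d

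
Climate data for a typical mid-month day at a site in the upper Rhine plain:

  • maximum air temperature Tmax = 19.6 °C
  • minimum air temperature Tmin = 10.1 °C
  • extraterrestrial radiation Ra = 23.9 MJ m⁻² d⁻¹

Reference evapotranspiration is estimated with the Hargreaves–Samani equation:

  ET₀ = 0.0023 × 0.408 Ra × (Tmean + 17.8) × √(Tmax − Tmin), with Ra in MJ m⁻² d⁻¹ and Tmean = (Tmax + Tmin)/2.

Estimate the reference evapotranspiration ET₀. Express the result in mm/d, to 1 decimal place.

2.3 mm/d

Tmean = (19.6 + 10.1)/2 = 14.85 °C
0.408 Ra = 0.408 × 23.9 = 9.7512 mm/d equivalent
ET₀ = 0.0023 × 9.7512 × (14.85 + 17.8) × √9.5 = 0.0023 × 9.7512 × 32.65 × 3.0822 = 2.2570 mm/d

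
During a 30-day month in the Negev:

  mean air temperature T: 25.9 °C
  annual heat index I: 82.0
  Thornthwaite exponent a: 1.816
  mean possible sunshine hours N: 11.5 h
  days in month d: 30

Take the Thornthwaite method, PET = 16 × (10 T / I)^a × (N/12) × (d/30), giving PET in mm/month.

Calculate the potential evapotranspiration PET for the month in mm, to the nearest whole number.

10T/I = 10 × 25.9 / 82.0 = 3.1585
(10T/I)^a = 3.1585^1.816 = 8.0734
Uncorrected PET = 16 × 8.0734 = 129.174 mm
Correction = (N/12)(d/30) = (11.5/12)(30/30) = 0.9583
PET = 129.174 × 0.9583 = 123.787 mm/month

124 mm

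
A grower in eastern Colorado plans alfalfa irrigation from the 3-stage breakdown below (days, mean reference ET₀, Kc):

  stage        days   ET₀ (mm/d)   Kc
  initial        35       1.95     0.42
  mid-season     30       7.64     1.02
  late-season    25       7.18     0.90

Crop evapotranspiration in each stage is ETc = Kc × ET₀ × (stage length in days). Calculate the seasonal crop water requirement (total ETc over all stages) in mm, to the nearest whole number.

initial: 0.42 × 1.95 × 35 = 28.67 mm
mid-season: 1.02 × 7.64 × 30 = 233.78 mm
late-season: 0.90 × 7.18 × 25 = 161.55 mm
Seasonal total = 424.00 mm

424 mm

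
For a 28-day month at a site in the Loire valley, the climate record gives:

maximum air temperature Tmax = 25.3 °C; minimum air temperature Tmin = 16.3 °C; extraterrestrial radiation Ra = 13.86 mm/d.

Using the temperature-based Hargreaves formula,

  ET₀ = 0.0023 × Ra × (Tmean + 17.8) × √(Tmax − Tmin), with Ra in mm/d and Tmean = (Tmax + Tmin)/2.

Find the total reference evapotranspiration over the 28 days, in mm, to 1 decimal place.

103.4 mm

Tmean = (25.3 + 16.3)/2 = 20.80 °C
ET₀ = 0.0023 × 13.86 × (20.80 + 17.8) × √9.0 = 0.0023 × 13.86 × 38.60 × 3.0000 = 3.6915 mm/d
Over 28 days: 3.6915 × 28 = 103.362 mm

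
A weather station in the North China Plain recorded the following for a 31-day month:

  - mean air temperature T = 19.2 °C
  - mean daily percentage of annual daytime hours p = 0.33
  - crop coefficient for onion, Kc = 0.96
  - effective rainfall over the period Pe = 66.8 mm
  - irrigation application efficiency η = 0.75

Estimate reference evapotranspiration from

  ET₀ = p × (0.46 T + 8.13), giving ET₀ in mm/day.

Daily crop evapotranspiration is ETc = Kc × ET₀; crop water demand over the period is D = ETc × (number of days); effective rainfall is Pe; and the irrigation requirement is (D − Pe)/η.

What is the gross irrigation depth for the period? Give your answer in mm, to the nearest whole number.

133 mm

ET₀ = 0.33 × (0.46 × 19.2 + 8.13) = 0.33 × 16.962 = 5.5975 mm/d
ETc = Kc × ET₀ = 0.96 × 5.5975 = 5.3736 mm/d
Crop demand D = ETc × 31 d = 5.3736 × 31 = 166.582 mm
D − Pe = 166.582 − 66.8 = 99.782 mm
Gross irrigation = 99.782 / 0.75 = 133.043 mm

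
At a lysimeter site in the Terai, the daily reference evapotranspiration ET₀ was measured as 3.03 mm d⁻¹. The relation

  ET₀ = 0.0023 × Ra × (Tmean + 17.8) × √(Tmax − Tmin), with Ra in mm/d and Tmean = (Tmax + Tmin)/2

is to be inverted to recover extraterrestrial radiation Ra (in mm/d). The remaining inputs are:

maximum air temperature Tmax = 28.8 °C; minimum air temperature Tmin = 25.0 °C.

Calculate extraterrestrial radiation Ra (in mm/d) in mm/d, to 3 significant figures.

Tmean = 26.90 °C; √ΔT = 1.9494
Ra = ET₀ / [0.0023 × (Tmean+17.8) × √ΔT] = 3.03 / (0.0023 × 44.70 × 1.9494) = 15.118 mm/d

15.1 mm/d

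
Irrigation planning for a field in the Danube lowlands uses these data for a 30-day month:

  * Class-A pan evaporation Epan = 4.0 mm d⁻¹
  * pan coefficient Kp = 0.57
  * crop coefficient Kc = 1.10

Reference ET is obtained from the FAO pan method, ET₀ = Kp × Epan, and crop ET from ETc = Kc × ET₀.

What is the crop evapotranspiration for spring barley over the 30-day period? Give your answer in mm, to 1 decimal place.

75.2 mm

ET₀ = 0.57 × 4.0 = 2.2800 mm/d
ETc = Kc × ET₀ = 1.10 × 2.2800 = 2.5080 mm/d
Over 30 days: 2.5080 × 30 = 75.240 mm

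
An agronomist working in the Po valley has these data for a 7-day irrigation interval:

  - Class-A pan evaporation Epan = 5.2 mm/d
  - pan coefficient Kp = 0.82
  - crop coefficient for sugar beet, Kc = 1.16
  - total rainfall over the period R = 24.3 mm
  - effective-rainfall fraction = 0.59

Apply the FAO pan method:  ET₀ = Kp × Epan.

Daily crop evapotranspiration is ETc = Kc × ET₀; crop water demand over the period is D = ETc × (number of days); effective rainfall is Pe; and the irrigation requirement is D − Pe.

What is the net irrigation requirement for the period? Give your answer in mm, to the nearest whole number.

20 mm

ET₀ = 0.82 × 5.2 = 4.2640 mm/d
ETc = Kc × ET₀ = 1.16 × 4.2640 = 4.9462 mm/d
Crop demand D = ETc × 7 d = 4.9462 × 7 = 34.623 mm
Pe = 0.59 × 24.3 = 14.337 mm
D − Pe = 34.623 − 14.337 = 20.286 mm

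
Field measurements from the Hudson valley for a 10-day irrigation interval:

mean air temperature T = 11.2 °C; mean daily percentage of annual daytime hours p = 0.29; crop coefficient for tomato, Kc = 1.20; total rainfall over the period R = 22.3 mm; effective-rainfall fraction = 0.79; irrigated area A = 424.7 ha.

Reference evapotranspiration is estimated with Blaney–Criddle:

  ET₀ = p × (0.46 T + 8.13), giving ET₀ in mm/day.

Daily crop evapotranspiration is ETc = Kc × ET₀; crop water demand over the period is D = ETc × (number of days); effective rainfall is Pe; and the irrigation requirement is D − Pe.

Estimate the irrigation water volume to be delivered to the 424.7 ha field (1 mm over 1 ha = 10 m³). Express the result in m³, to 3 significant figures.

121000 m³

ET₀ = 0.29 × (0.46 × 11.2 + 8.13) = 0.29 × 13.282 = 3.8518 mm/d
ETc = Kc × ET₀ = 1.20 × 3.8518 = 4.6222 mm/d
Crop demand D = ETc × 10 d = 4.6222 × 10 = 46.222 mm
Pe = 0.79 × 22.3 = 17.617 mm
D − Pe = 46.222 − 17.617 = 28.605 mm
Volume = 28.605 mm × 424.7 ha × 10 = 121485.4 m³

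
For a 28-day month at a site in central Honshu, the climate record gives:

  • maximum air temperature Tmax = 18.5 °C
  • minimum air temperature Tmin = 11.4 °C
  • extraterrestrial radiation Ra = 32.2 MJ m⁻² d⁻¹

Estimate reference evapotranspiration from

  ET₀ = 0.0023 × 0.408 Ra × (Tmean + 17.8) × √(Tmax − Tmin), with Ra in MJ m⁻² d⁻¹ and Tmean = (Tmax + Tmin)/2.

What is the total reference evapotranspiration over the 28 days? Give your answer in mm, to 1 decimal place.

Tmean = (18.5 + 11.4)/2 = 14.95 °C
0.408 Ra = 0.408 × 32.2 = 13.1376 mm/d equivalent
ET₀ = 0.0023 × 13.1376 × (14.95 + 17.8) × √7.1 = 0.0023 × 13.1376 × 32.75 × 2.6646 = 2.6369 mm/d
Over 28 days: 2.6369 × 28 = 73.833 mm

73.8 mm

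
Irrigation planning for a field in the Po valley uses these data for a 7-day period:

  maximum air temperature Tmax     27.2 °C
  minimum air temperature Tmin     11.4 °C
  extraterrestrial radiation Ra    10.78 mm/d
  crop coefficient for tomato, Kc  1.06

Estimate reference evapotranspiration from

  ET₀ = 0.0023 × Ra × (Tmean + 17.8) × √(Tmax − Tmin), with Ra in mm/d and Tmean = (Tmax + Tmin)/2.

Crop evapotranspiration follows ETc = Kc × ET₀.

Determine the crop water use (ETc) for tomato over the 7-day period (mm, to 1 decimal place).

27.1 mm

Tmean = (27.2 + 11.4)/2 = 19.30 °C
ET₀ = 0.0023 × 10.78 × (19.30 + 17.8) × √15.8 = 0.0023 × 10.78 × 37.10 × 3.9749 = 3.6563 mm/d
ETc = Kc × ET₀ = 1.06 × 3.6563 = 3.8757 mm/d
Over 7 days: 3.8757 × 7 = 27.130 mm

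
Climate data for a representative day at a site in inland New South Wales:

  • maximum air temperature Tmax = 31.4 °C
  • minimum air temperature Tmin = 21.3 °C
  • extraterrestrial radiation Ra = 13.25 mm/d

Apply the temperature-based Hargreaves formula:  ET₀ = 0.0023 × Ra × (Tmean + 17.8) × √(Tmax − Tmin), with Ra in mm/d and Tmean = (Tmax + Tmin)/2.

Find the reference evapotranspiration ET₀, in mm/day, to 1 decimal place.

Tmean = (31.4 + 21.3)/2 = 26.35 °C
ET₀ = 0.0023 × 13.25 × (26.35 + 17.8) × √10.1 = 0.0023 × 13.25 × 44.15 × 3.1780 = 4.2759 mm/d

4.3 mm/day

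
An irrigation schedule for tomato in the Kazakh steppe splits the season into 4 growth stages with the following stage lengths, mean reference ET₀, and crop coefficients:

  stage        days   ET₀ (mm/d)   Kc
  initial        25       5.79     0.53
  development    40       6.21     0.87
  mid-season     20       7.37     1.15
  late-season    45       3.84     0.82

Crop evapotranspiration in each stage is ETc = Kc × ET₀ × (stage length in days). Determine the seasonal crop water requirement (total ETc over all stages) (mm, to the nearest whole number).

initial: 0.53 × 5.79 × 25 = 76.72 mm
development: 0.87 × 6.21 × 40 = 216.11 mm
mid-season: 1.15 × 7.37 × 20 = 169.51 mm
late-season: 0.82 × 3.84 × 45 = 141.70 mm
Seasonal total = 604.04 mm

604 mm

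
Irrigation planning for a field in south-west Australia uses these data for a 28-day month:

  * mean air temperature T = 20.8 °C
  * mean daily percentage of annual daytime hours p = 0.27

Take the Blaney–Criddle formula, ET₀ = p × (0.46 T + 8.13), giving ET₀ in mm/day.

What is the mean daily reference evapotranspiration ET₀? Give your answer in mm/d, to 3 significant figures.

ET₀ = 0.27 × (0.46 × 20.8 + 8.13) = 0.27 × 17.698 = 4.7785 mm/d

4.78 mm/d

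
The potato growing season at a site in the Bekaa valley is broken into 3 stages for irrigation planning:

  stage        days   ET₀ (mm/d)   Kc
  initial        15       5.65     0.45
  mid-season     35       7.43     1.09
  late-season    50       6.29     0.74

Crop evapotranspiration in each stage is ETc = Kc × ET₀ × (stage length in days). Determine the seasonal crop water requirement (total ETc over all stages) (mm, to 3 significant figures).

initial: 0.45 × 5.65 × 15 = 38.14 mm
mid-season: 1.09 × 7.43 × 35 = 283.45 mm
late-season: 0.74 × 6.29 × 50 = 232.73 mm
Seasonal total = 554.32 mm

554 mm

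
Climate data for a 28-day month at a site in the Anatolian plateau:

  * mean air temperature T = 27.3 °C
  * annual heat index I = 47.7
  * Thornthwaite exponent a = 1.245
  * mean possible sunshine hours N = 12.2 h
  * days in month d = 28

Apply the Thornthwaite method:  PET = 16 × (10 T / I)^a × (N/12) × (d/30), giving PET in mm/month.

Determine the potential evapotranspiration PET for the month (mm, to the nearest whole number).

10T/I = 10 × 27.3 / 47.7 = 5.7233
(10T/I)^a = 5.7233^1.245 = 8.7755
Uncorrected PET = 16 × 8.7755 = 140.408 mm
Correction = (N/12)(d/30) = (12.2/12)(28/30) = 0.9489
PET = 140.408 × 0.9489 = 133.233 mm/month

133 mm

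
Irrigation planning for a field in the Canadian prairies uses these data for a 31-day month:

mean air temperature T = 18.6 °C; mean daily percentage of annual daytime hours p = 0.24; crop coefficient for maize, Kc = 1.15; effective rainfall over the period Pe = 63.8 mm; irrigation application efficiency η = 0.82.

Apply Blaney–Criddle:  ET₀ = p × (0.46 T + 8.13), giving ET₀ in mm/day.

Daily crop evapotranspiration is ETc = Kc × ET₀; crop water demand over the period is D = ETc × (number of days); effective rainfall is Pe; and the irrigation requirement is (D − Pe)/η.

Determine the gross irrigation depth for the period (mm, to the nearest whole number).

ET₀ = 0.24 × (0.46 × 18.6 + 8.13) = 0.24 × 16.686 = 4.0046 mm/d
ETc = Kc × ET₀ = 1.15 × 4.0046 = 4.6053 mm/d
Crop demand D = ETc × 31 d = 4.6053 × 31 = 142.764 mm
D − Pe = 142.764 − 63.8 = 78.964 mm
Gross irrigation = 78.964 / 0.82 = 96.298 mm

96 mm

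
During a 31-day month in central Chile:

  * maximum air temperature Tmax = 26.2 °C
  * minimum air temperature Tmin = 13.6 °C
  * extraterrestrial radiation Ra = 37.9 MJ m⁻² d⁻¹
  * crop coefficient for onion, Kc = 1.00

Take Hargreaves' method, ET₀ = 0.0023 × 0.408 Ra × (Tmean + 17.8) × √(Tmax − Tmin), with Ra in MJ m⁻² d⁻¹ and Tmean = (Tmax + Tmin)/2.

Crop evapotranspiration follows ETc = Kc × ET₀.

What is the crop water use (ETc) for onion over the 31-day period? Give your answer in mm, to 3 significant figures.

148 mm

Tmean = (26.2 + 13.6)/2 = 19.90 °C
0.408 Ra = 0.408 × 37.9 = 15.4632 mm/d equivalent
ET₀ = 0.0023 × 15.4632 × (19.90 + 17.8) × √12.6 = 0.0023 × 15.4632 × 37.70 × 3.5496 = 4.7594 mm/d
ETc = Kc × ET₀ = 1.00 × 4.7594 = 4.7594 mm/d
Over 31 days: 4.7594 × 31 = 147.541 mm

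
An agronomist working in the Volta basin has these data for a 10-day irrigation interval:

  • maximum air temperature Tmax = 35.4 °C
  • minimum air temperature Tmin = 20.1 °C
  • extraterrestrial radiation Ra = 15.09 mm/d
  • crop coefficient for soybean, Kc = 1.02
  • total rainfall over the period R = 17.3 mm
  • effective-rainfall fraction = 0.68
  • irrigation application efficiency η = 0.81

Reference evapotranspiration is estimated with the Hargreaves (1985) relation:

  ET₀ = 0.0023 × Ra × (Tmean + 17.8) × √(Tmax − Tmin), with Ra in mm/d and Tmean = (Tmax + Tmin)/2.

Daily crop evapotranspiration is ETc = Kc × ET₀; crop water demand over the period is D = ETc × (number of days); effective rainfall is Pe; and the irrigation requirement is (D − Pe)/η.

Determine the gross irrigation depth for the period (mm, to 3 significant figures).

63.3 mm

Tmean = (35.4 + 20.1)/2 = 27.75 °C
ET₀ = 0.0023 × 15.09 × (27.75 + 17.8) × √15.3 = 0.0023 × 15.09 × 45.55 × 3.9115 = 6.1837 mm/d
ETc = Kc × ET₀ = 1.02 × 6.1837 = 6.3074 mm/d
Crop demand D = ETc × 10 d = 6.3074 × 10 = 63.074 mm
Pe = 0.68 × 17.3 = 11.764 mm
D − Pe = 63.074 − 11.764 = 51.310 mm
Gross irrigation = 51.310 / 0.81 = 63.346 mm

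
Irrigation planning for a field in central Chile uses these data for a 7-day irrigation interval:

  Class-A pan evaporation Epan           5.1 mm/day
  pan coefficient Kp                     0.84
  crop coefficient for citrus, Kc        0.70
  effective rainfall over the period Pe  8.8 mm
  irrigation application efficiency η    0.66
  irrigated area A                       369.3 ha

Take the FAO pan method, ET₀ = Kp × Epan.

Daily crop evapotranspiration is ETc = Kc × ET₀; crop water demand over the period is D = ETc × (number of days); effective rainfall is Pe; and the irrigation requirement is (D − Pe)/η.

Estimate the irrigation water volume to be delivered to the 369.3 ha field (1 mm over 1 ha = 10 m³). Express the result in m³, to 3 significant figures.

ET₀ = 0.84 × 5.1 = 4.2840 mm/d
ETc = Kc × ET₀ = 0.70 × 4.2840 = 2.9988 mm/d
Crop demand D = ETc × 7 d = 2.9988 × 7 = 20.992 mm
D − Pe = 20.992 − 8.8 = 12.192 mm
Gross irrigation = 12.192 / 0.66 = 18.473 mm
Volume = 18.473 mm × 369.3 ha × 10 = 68220.8 m³

68200 m³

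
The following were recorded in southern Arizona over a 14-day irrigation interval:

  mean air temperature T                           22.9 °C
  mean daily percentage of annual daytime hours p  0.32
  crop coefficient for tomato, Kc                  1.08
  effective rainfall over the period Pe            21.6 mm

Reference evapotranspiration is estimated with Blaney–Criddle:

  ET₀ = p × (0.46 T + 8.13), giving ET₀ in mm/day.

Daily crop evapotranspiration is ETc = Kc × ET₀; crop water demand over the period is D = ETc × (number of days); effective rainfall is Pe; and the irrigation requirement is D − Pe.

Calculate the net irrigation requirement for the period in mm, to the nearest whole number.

ET₀ = 0.32 × (0.46 × 22.9 + 8.13) = 0.32 × 18.664 = 5.9725 mm/d
ETc = Kc × ET₀ = 1.08 × 5.9725 = 6.4503 mm/d
Crop demand D = ETc × 14 d = 6.4503 × 14 = 90.304 mm
D − Pe = 90.304 − 21.6 = 68.704 mm

69 mm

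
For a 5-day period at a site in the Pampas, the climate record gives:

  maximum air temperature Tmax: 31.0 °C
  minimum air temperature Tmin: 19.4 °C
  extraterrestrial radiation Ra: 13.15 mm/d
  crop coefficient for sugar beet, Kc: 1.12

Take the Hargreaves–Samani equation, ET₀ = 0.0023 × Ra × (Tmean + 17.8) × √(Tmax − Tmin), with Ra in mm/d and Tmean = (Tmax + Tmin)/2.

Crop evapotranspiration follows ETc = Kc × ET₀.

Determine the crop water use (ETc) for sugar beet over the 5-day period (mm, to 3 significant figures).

Tmean = (31.0 + 19.4)/2 = 25.20 °C
ET₀ = 0.0023 × 13.15 × (25.20 + 17.8) × √11.6 = 0.0023 × 13.15 × 43.00 × 3.4059 = 4.4295 mm/d
ETc = Kc × ET₀ = 1.12 × 4.4295 = 4.9610 mm/d
Over 5 days: 4.9610 × 5 = 24.805 mm

24.8 mm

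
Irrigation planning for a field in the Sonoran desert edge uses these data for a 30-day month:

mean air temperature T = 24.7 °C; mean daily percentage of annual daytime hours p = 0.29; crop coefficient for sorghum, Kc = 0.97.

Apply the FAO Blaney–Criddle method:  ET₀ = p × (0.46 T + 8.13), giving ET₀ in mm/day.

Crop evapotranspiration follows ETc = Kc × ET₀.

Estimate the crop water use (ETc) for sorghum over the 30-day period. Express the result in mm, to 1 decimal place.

ET₀ = 0.29 × (0.46 × 24.7 + 8.13) = 0.29 × 19.492 = 5.6527 mm/d
ETc = Kc × ET₀ = 0.97 × 5.6527 = 5.4831 mm/d
Over 30 days: 5.4831 × 30 = 164.493 mm

164.5 mm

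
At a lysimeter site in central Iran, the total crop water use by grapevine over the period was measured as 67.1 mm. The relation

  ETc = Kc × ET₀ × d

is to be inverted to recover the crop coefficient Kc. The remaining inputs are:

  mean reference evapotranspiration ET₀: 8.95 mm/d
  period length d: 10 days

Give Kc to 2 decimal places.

ETc = Kc × ET₀ × d  ⇒  Kc = ETc / (ET₀ × d)
Kc = 67.1 / (8.95 × 10) = 67.1 / 89.50 = 0.7497

0.75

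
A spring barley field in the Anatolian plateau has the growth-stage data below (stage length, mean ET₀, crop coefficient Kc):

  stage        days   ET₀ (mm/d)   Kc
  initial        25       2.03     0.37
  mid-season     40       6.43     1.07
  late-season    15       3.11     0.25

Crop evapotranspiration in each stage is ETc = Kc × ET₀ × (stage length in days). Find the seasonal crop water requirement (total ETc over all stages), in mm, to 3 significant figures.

initial: 0.37 × 2.03 × 25 = 18.78 mm
mid-season: 1.07 × 6.43 × 40 = 275.20 mm
late-season: 0.25 × 3.11 × 15 = 11.66 mm
Seasonal total = 305.64 mm

306 mm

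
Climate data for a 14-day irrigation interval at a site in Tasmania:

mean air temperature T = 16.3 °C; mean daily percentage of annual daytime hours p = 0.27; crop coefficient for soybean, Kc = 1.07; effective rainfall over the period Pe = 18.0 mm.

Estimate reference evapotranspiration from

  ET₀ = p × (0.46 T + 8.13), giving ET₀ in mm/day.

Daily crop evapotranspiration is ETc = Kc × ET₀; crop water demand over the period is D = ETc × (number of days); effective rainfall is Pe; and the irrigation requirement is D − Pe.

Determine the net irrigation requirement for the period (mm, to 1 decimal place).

45.2 mm

ET₀ = 0.27 × (0.46 × 16.3 + 8.13) = 0.27 × 15.628 = 4.2196 mm/d
ETc = Kc × ET₀ = 1.07 × 4.2196 = 4.5150 mm/d
Crop demand D = ETc × 14 d = 4.5150 × 14 = 63.210 mm
D − Pe = 63.210 − 18.0 = 45.210 mm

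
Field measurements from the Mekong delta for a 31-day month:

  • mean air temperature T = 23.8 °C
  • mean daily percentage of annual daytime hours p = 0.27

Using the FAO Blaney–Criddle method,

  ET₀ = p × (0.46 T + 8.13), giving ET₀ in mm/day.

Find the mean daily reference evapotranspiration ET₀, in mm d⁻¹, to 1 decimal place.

5.2 mm d⁻¹

ET₀ = 0.27 × (0.46 × 23.8 + 8.13) = 0.27 × 19.078 = 5.1511 mm/d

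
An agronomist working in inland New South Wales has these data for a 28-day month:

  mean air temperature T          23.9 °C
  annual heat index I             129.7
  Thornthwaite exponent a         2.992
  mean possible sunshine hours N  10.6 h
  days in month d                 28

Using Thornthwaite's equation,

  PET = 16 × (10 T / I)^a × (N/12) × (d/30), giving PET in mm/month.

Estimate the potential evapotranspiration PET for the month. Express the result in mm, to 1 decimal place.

10T/I = 10 × 23.9 / 129.7 = 1.8427
(10T/I)^a = 1.8427^2.992 = 6.2264
Uncorrected PET = 16 × 6.2264 = 99.622 mm
Correction = (N/12)(d/30) = (10.6/12)(28/30) = 0.8244
PET = 99.622 × 0.8244 = 82.128 mm/month

82.1 mm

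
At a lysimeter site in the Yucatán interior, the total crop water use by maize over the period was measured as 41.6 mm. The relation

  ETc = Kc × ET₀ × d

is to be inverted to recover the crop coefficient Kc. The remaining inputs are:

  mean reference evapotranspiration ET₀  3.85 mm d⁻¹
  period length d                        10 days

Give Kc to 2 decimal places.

1.08

ETc = Kc × ET₀ × d  ⇒  Kc = ETc / (ET₀ × d)
Kc = 41.6 / (3.85 × 10) = 41.6 / 38.50 = 1.0805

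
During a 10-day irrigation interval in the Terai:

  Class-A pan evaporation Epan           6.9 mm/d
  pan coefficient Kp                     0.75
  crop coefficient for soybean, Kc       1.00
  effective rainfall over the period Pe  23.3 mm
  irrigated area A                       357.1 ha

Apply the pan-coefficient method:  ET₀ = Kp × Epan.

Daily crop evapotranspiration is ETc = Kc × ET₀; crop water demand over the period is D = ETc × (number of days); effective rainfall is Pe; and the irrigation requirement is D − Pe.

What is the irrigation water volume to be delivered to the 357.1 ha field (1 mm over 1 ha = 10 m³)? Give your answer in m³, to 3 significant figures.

102000 m³

ET₀ = 0.75 × 6.9 = 5.1750 mm/d
ETc = Kc × ET₀ = 1.00 × 5.1750 = 5.1750 mm/d
Crop demand D = ETc × 10 d = 5.1750 × 10 = 51.750 mm
D − Pe = 51.750 − 23.3 = 28.450 mm
Volume = 28.450 mm × 357.1 ha × 10 = 101595.0 m³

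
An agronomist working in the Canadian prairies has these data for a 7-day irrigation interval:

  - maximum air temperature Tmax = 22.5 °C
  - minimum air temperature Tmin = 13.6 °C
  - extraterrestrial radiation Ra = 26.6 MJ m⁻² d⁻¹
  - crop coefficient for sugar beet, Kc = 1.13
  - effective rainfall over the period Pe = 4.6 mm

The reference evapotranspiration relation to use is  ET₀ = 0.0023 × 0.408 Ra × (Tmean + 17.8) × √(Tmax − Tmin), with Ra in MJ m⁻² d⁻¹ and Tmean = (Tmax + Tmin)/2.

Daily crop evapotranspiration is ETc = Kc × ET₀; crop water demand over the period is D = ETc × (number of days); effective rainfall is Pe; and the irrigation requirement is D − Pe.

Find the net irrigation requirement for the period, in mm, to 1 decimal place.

Tmean = (22.5 + 13.6)/2 = 18.05 °C
0.408 Ra = 0.408 × 26.6 = 10.8528 mm/d equivalent
ET₀ = 0.0023 × 10.8528 × (18.05 + 17.8) × √8.9 = 0.0023 × 10.8528 × 35.85 × 2.9833 = 2.6697 mm/d
ETc = Kc × ET₀ = 1.13 × 2.6697 = 3.0168 mm/d
Crop demand D = ETc × 7 d = 3.0168 × 7 = 21.118 mm
D − Pe = 21.118 − 4.6 = 16.518 mm

16.5 mm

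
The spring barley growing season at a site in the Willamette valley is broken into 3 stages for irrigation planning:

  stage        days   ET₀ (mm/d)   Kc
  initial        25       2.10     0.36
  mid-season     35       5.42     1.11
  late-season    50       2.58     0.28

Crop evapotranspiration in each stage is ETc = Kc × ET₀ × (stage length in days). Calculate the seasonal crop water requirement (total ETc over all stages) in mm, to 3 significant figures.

initial: 0.36 × 2.10 × 25 = 18.90 mm
mid-season: 1.11 × 5.42 × 35 = 210.57 mm
late-season: 0.28 × 2.58 × 50 = 36.12 mm
Seasonal total = 265.59 mm

266 mm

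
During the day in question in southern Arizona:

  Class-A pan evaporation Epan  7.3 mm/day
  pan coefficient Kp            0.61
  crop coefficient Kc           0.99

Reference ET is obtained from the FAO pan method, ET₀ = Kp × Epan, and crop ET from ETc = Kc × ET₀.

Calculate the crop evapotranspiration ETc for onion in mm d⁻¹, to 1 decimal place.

ET₀ = 0.61 × 7.3 = 4.4530 mm/d
ETc = Kc × ET₀ = 0.99 × 4.4530 = 4.4085 mm/d

4.4 mm d⁻¹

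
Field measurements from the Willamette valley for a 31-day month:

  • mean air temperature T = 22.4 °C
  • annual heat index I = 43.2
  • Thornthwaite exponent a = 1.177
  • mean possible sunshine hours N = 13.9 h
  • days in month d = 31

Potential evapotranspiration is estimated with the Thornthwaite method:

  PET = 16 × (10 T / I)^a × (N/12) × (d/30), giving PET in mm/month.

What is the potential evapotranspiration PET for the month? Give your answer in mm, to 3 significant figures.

10T/I = 10 × 22.4 / 43.2 = 5.1852
(10T/I)^a = 5.1852^1.177 = 6.9387
Uncorrected PET = 16 × 6.9387 = 111.019 mm
Correction = (N/12)(d/30) = (13.9/12)(31/30) = 1.1969
PET = 111.019 × 1.1969 = 132.879 mm/month

133 mm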